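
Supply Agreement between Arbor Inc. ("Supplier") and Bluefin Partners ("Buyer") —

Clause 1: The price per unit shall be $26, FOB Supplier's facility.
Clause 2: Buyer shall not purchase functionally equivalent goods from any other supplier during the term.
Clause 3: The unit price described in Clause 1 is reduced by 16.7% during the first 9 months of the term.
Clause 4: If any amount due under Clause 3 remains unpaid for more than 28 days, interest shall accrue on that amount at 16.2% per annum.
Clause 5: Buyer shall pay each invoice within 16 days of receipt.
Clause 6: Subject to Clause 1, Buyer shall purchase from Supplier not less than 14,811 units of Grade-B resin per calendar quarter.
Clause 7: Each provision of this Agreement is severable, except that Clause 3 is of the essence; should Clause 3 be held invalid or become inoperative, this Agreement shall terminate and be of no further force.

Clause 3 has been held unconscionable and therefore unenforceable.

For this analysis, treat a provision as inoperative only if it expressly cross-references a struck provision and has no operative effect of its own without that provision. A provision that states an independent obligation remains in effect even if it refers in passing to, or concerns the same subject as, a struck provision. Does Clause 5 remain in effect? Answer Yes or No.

Clause 3 is struck. Clause 4 has no operative effect of its own apart from Clause 3 and is therefore inoperative. Clause 7 makes Clause 3 an essential term, and Clause 3 is the provision held invalid; under Clause 7, the entire Agreement is therefore void. No provision of the Agreement survives. Clause 5 is among the inoperative provisions, so the answer is no.

No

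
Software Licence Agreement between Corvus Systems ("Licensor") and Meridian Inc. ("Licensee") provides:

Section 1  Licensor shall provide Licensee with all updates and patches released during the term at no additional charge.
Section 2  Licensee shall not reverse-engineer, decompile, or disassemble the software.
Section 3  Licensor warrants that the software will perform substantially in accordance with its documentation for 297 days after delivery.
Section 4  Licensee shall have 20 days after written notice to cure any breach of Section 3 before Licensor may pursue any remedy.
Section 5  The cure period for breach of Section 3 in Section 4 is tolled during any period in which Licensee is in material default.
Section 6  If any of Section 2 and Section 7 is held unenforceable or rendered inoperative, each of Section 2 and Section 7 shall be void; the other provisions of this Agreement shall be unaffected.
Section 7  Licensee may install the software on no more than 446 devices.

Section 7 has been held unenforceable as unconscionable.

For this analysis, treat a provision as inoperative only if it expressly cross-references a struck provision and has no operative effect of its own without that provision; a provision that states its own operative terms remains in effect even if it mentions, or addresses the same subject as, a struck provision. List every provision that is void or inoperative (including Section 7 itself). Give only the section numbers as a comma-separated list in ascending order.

Section 7 is struck. Nothing else in the Agreement is defined by reference to Section 7. Section 6 declares Section 2 and Section 7 mutually dependent; since one of them has fallen, all of them are of no effect. That brings down Section 2 as well. The remainder continues in force under Section 6. Section 1, Section 3, Section 4, Section 5, and Section 6 remain in effect.

2, 7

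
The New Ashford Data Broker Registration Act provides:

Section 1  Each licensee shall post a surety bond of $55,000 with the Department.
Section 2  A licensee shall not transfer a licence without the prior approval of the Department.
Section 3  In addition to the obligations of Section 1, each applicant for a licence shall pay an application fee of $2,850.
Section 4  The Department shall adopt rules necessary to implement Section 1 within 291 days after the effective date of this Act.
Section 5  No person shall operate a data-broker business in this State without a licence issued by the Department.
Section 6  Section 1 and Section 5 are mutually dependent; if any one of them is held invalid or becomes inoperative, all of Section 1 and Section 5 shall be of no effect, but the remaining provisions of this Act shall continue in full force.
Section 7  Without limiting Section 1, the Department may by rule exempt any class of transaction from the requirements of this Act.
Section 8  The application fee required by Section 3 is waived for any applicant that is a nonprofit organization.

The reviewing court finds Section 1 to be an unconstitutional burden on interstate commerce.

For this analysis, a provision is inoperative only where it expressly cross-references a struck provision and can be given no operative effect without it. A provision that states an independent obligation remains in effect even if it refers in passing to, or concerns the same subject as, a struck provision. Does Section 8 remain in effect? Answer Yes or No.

Yes

Section 1 is struck. The only function of Section 4 is the rulemaking mandate for Section 1, so it cannot stand once Section 1 is removed. Section 3 mentions Section 1 but its own obligation stands independently of Section 1, so Section 3 is not affected. Although Section 7 refers to Section 1, its operative terms do not depend on Section 1, so it remains in effect. Section 6 declares Section 1 and Section 5 mutually dependent; since one of them has fallen, all of them are of no effect. That brings down Section 5 as well. The remainder continues in force under Section 6. The provisions still in force are Section 2, Section 3, Section 6, Section 7, and Section 8. Section 8 is among the surviving provisions, so the answer is yes.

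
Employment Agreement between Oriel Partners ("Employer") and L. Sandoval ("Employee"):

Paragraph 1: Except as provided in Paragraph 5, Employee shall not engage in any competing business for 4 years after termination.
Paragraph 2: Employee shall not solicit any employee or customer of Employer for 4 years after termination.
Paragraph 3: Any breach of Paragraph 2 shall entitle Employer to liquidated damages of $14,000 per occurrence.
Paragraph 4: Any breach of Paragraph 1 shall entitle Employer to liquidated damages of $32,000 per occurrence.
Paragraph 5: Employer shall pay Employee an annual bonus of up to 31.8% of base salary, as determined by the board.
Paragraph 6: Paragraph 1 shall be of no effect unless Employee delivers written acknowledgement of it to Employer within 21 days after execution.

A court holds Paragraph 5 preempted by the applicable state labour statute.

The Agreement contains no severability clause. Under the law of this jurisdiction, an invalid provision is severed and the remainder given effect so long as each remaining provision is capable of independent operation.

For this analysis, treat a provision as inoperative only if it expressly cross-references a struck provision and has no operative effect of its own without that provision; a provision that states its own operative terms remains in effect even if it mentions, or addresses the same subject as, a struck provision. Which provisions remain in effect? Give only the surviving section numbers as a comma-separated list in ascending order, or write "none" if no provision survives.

1, 2, 3, 4, 6

Paragraph 5 is struck. Although Paragraph 1 refers to Paragraph 5, its operative terms do not depend on Paragraph 5, so it remains in effect. No other provision's operative terms depend on Paragraph 5. With no severability clause, the stated default rule severs what cannot stand and enforces each remaining provision that can operate on its own. Paragraph 1, Paragraph 2, Paragraph 3, Paragraph 4, and Paragraph 6 remain in effect.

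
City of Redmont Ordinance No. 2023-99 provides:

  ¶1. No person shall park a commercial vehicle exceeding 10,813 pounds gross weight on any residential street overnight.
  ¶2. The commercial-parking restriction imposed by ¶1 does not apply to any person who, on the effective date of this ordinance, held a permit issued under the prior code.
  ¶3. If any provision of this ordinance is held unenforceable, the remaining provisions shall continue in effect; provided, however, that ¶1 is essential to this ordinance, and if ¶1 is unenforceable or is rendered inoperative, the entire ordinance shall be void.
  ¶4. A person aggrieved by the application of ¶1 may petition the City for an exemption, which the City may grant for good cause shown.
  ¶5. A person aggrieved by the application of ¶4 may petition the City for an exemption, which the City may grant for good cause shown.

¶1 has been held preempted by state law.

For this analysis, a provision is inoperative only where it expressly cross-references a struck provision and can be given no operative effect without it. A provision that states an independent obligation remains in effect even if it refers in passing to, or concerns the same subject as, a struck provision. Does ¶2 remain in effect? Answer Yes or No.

No

¶1 is struck. ¶2 merely fixes the grandfather exemption from ¶1; with ¶1 gone it has nothing to operate on and falls away. The only function of ¶4 is the exemption procedure for ¶1, so it cannot stand once ¶1 is removed. ¶5 merely fixes the exemption procedure for ¶4; with ¶4 gone it has nothing to operate on and falls away. ¶3 makes ¶1 an essential term, and ¶1 is the provision held invalid; under ¶3, the entire ordinance is therefore void. No provision of the ordinance survives. ¶2 is among the inoperative provisions, so the answer is no.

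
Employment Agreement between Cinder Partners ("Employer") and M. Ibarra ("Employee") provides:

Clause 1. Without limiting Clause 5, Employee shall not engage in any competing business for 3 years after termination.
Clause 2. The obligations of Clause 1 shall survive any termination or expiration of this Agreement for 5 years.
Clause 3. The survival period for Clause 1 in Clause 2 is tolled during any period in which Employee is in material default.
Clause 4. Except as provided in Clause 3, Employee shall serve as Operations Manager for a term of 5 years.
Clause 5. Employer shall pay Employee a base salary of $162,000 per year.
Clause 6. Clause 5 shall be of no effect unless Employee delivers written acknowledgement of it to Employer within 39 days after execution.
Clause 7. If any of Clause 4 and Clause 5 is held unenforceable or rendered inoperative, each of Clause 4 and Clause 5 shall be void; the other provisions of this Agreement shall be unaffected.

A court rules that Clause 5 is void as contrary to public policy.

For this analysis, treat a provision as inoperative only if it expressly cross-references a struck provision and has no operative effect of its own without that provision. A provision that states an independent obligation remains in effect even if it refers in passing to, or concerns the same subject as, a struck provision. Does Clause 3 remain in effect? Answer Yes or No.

Clause 5 is struck. Clause 6 has no operative effect of its own apart from Clause 5 and is therefore inoperative. Clause 1 mentions Clause 5 but its own obligation stands independently of Clause 5, so Clause 1 is not affected. Clause 7 declares Clause 4 and Clause 5 mutually dependent; since one of them has fallen, all of them are of no effect. That brings down Clause 4 as well. The remainder continues in force under Clause 7. Clause 1, Clause 2, Clause 3, and Clause 7 remain in effect. Clause 3 is among the surviving provisions, so the answer is yes.

Yes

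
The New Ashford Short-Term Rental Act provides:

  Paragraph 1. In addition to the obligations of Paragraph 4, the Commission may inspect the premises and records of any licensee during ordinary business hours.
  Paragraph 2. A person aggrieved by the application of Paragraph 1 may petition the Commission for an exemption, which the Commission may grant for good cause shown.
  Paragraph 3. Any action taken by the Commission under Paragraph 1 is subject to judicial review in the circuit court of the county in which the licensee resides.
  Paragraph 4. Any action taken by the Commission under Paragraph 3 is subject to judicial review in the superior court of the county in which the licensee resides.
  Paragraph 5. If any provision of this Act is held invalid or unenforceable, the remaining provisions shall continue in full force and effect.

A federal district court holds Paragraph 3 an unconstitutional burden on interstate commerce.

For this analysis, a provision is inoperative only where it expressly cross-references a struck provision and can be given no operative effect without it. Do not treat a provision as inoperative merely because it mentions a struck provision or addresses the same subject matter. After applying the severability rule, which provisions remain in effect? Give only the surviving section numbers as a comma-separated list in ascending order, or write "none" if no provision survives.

1, 2, 5

Paragraph 3 is struck. Paragraph 4 operates only by reference to Paragraph 3, so it falls with Paragraph 3. Paragraph 1 mentions Paragraph 4 but its own obligation stands independently of Paragraph 4, so Paragraph 1 is not affected. Paragraph 5 is a severability clause and preserves every provision that can still be given independent effect. That leaves Paragraph 1, Paragraph 2, and Paragraph 5 in effect.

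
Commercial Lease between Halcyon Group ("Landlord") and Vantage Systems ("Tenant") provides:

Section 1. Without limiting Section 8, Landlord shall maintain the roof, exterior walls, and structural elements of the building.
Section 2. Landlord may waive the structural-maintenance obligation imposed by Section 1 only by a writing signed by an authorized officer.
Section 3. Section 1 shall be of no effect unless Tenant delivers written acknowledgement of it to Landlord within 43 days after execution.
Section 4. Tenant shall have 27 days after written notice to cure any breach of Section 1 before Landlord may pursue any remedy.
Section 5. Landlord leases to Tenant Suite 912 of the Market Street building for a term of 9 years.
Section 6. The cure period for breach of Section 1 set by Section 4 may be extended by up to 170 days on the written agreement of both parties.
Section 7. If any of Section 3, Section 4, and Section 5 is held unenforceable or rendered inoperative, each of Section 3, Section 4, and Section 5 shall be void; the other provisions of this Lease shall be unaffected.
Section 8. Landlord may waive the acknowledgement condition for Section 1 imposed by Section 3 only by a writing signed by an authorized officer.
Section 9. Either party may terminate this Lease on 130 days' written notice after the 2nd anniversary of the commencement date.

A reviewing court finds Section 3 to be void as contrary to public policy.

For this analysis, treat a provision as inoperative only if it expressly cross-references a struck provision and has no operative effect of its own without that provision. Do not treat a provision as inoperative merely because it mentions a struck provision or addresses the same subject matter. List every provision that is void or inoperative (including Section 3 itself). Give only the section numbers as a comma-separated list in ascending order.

Section 3 is struck. Section 8 has no operative effect of its own apart from Section 3 and is therefore inoperative. Section 1 mentions Section 8 but its own obligation stands independently of Section 8, so Section 1 is not affected. Section 7 declares Section 3, Section 4, and Section 5 mutually dependent; since one of them has fallen, all of them are of no effect. That brings down Section 4 and Section 5 as well. Section 6 in turn depends solely on a provision now struck and likewise falls. The remainder continues in force under Section 7. The provisions still in force are Section 1, Section 2, Section 7, and Section 9.

3, 4, 5, 6, 8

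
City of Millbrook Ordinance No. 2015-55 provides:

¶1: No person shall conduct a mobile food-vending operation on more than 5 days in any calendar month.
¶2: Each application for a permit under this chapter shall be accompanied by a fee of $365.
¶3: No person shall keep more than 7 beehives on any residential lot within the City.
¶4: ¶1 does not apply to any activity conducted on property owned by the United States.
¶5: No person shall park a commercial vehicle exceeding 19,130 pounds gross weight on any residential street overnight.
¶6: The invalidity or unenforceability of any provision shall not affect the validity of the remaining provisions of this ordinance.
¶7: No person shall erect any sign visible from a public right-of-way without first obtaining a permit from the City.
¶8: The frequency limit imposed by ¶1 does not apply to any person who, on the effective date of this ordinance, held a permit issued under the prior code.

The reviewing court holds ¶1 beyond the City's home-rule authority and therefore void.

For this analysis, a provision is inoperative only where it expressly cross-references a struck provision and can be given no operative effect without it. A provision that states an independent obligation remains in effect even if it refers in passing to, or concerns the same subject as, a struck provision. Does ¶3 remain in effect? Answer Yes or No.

Yes

¶1 is struck. ¶4 operates only by reference to ¶1, so it falls with ¶1. ¶8 operates only by reference to ¶1, so it falls with ¶1. Under the severability clause in ¶6, the remaining provisions continue in force. ¶2, ¶3, ¶5, ¶6, and ¶7 remain in effect. ¶3 is among the surviving provisions, so the answer is yes.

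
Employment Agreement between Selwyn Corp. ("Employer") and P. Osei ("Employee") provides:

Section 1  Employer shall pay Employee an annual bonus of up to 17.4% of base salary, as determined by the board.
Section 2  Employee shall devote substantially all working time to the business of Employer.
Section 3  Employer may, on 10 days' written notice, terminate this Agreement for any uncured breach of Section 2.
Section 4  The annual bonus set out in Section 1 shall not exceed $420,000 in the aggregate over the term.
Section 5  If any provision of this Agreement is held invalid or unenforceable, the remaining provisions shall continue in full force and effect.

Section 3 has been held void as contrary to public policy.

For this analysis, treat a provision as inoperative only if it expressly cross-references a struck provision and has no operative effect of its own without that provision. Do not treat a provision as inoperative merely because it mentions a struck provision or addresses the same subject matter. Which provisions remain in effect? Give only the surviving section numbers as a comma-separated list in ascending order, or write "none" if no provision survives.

Section 3 is struck. Nothing else in the Agreement is defined by reference to Section 3. Under the severability clause in Section 5, the remaining provisions continue in force. The provisions still in force are Section 1, Section 2, Section 4, and Section 5.

1, 2, 4, 5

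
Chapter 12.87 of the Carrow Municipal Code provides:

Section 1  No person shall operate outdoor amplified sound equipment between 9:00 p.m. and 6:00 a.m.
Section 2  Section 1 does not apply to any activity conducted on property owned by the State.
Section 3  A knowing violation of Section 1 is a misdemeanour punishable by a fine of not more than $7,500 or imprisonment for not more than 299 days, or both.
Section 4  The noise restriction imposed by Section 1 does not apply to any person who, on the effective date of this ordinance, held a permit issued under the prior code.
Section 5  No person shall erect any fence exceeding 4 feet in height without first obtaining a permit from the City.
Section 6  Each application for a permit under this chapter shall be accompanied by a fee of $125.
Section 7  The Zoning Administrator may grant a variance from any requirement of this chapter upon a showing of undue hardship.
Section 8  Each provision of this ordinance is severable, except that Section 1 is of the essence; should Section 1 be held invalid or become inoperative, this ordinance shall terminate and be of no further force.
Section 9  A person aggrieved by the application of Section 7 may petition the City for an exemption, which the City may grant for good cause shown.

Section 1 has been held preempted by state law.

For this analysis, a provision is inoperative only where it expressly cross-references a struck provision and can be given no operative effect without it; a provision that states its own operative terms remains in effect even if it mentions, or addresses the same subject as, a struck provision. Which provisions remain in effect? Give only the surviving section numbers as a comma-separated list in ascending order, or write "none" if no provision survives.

Section 1 is struck. The only function of Section 2 is the public-property exemption from Section 1, so it cannot stand once Section 1 is removed. Section 3 has no operative effect of its own apart from Section 1 and is therefore inoperative. Section 4 has no operative effect of its own apart from Section 1 and is therefore inoperative. Section 8 makes Section 1 an essential term, and Section 1 is the provision held invalid; under Section 8, the entire ordinance is therefore void. No provision of the ordinance survives.

none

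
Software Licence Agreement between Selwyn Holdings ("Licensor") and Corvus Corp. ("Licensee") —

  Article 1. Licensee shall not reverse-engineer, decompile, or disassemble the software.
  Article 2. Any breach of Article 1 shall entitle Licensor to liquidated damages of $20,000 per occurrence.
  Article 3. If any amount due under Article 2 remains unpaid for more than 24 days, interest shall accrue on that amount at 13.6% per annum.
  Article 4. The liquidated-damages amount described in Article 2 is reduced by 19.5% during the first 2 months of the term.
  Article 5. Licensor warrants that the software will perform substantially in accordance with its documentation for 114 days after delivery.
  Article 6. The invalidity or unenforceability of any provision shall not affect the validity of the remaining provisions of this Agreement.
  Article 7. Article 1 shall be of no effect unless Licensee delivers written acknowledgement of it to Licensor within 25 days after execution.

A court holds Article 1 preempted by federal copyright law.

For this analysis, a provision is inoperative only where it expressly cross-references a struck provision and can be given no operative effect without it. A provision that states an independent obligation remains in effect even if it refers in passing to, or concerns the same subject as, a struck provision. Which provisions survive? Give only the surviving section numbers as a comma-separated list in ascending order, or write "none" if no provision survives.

Article 1 is struck. The whole of Article 2 is the liquidated-damages amount, defined by reference to Article 1, so Article 2 cannot stand once Article 1 is removed. Article 7 merely fixes the acknowledgement condition for Article 1; with Article 1 gone it has nothing to operate on and falls away. Article 3 has no operative effect of its own apart from Article 2 and is therefore inoperative. Article 4 does nothing except set the introductory reduction to the liquidated-damages amount by reference to Article 2; with Article 2 gone it has no independent effect and is inoperative. Article 6 is a severability clause and preserves every provision that can still be given independent effect. The provisions still in force are Article 5 and Article 6.

5, 6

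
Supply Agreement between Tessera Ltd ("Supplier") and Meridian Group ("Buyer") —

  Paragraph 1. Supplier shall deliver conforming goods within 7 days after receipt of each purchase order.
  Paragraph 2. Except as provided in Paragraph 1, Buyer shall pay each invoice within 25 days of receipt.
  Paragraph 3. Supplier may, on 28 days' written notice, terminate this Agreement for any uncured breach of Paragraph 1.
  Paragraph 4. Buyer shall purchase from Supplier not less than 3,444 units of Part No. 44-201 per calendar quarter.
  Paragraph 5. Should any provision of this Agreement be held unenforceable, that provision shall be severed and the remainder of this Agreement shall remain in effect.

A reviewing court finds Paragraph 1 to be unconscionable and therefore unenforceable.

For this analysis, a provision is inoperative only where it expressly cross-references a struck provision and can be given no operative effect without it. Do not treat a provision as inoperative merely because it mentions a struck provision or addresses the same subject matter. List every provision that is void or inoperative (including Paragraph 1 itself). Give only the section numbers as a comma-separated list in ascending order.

Paragraph 1 is struck. Paragraph 3 has no operative effect of its own apart from Paragraph 1 and is therefore inoperative. Although Paragraph 2 refers to Paragraph 1, its operative terms do not depend on Paragraph 1, so it remains in effect. Under the severability clause in Paragraph 5, the remaining provisions continue in force. Paragraph 2, Paragraph 4, and Paragraph 5 remain in effect.

1, 3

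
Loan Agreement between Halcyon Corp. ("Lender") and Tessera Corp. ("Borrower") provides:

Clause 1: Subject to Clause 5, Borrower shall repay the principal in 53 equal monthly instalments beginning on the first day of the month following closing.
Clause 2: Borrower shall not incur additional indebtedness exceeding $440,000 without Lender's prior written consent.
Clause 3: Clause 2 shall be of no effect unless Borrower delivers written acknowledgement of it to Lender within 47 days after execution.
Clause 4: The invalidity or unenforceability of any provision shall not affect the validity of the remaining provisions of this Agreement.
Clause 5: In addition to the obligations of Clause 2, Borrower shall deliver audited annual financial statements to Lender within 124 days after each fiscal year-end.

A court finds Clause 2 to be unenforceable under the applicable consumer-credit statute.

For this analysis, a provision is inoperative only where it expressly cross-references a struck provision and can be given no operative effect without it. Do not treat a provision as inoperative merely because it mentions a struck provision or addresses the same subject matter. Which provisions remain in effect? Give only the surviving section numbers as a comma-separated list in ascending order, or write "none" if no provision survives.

1, 4, 5

Clause 2 is struck. Clause 3 has no operative effect of its own apart from Clause 2 and is therefore inoperative. Clause 5 mentions Clause 2 but its own obligation stands independently of Clause 2, so Clause 5 is not affected. Clause 4 is a severability clause and preserves every provision that can still be given independent effect. That leaves Clause 1, Clause 4, and Clause 5 in effect.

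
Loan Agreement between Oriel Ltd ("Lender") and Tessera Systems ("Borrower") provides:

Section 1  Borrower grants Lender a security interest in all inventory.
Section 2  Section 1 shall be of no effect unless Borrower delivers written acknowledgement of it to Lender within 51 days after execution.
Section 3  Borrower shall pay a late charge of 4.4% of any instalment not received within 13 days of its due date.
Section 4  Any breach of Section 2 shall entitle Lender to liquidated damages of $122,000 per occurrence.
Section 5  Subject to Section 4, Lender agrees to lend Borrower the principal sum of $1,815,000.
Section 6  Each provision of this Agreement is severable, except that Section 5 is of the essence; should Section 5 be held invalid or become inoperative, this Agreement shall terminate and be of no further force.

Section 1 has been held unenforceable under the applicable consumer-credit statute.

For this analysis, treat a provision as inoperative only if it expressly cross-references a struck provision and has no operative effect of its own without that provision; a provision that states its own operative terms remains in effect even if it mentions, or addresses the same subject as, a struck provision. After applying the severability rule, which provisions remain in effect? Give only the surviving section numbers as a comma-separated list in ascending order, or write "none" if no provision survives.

3, 5, 6

Section 1 is struck. The only function of Section 2 is the acknowledgement condition for Section 1, so it cannot stand once Section 1 is removed. Section 4 has no operative effect of its own apart from Section 2 and is therefore inoperative. Although Section 5 refers to Section 4, its operative terms do not depend on Section 4, so it remains in effect. Section 6 makes Section 5 an essential term, but Section 5 is unaffected, so the severability proviso in Section 6 preserves the remaining provisions. Section 3, Section 5, and Section 6 remain in effect.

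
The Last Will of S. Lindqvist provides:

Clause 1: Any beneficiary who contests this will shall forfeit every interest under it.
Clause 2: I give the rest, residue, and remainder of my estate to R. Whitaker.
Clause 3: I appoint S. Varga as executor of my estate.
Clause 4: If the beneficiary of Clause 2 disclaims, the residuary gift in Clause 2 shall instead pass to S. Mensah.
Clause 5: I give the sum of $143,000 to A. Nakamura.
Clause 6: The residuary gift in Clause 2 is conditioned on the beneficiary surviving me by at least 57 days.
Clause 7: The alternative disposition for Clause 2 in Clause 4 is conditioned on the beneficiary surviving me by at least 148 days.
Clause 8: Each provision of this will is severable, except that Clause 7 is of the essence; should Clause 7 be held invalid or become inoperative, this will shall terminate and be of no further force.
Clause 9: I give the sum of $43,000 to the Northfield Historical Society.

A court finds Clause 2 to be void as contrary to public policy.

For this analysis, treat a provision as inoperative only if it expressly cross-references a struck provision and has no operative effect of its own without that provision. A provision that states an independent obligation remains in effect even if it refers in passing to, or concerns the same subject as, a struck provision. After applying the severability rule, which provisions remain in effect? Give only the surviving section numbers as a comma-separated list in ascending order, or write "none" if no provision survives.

Clause 2 is struck. Clause 4 operates only by reference to Clause 2, so it falls with Clause 2. Clause 6 operates only by reference to Clause 2, so it falls with Clause 2. The only function of Clause 7 is the survivorship condition on Clause 4, so it cannot stand once Clause 4 is removed. Clause 8 makes Clause 7 an essential term, and Clause 7 has been rendered inoperative by the cascade; under Clause 8, the entire will is therefore void. No provision of the will survives.

none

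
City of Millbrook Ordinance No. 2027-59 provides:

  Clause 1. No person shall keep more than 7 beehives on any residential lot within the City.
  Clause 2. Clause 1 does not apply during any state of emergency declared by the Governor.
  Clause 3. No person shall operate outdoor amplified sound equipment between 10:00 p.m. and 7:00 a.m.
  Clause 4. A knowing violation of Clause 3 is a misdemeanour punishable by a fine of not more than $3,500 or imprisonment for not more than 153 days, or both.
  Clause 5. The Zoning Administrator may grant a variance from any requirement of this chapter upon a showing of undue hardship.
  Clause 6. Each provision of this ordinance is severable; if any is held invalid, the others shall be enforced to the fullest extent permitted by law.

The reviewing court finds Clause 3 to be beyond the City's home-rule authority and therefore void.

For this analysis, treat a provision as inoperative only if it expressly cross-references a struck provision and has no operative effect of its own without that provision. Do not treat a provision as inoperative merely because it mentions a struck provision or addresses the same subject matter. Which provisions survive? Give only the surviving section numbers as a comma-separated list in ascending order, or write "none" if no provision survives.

1, 2, 5, 6

Clause 3 is struck. Clause 4 merely fixes the criminal penalty for violating Clause 3; with Clause 3 gone it has nothing to operate on and falls away. Clause 6 is a severability clause and preserves every provision that can still be given independent effect. The provisions still in force are Clause 1, Clause 2, Clause 5, and Clause 6.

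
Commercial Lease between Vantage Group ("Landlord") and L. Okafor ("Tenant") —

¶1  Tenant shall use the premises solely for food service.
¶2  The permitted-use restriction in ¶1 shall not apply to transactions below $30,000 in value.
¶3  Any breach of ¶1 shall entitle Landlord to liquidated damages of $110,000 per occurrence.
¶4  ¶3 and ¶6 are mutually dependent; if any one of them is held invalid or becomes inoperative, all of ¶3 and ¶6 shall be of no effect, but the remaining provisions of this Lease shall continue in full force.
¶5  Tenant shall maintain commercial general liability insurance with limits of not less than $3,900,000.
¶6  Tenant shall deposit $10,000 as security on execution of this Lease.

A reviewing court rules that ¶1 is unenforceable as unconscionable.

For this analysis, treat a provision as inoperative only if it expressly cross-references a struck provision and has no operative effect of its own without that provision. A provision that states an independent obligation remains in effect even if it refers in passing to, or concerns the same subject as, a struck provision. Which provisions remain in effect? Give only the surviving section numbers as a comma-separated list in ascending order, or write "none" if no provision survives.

¶1 is struck. ¶2 operates only by reference to ¶1, so it falls with ¶1. The whole of ¶3 is the liquidated-damages amount, defined by reference to ¶1, so ¶3 cannot stand once ¶1 is removed. ¶4 declares ¶3 and ¶6 mutually dependent; since one of them has fallen, all of them are of no effect. That brings down ¶6 as well. The remainder continues in force under ¶4. The provisions still in force are ¶4 and ¶5.

4, 5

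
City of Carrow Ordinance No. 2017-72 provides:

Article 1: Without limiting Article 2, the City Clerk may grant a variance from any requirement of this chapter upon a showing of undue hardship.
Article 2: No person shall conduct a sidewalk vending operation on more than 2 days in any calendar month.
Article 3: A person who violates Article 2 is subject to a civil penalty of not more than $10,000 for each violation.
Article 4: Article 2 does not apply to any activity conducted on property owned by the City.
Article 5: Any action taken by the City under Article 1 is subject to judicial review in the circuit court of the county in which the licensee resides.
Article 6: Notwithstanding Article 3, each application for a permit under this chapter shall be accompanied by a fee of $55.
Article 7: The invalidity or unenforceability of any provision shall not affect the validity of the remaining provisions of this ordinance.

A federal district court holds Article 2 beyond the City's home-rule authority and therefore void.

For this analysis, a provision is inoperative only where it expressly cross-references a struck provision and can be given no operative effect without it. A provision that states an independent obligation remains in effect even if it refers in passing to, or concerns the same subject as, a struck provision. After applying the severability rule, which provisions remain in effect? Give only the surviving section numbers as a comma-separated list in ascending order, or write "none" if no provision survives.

1, 5, 6, 7

Article 2 is struck. Article 3 has no operative effect of its own apart from Article 2 and is therefore inoperative. Article 4 has no operative effect of its own apart from Article 2 and is therefore inoperative. Although Article 1 refers to Article 2, its operative terms do not depend on Article 2, so it remains in effect. Although Article 6 refers to Article 3, its operative terms do not depend on Article 3, so it remains in effect. Under the severability clause in Article 7, the remaining provisions continue in force. The provisions still in force are Article 1, Article 5, Article 6, and Article 7.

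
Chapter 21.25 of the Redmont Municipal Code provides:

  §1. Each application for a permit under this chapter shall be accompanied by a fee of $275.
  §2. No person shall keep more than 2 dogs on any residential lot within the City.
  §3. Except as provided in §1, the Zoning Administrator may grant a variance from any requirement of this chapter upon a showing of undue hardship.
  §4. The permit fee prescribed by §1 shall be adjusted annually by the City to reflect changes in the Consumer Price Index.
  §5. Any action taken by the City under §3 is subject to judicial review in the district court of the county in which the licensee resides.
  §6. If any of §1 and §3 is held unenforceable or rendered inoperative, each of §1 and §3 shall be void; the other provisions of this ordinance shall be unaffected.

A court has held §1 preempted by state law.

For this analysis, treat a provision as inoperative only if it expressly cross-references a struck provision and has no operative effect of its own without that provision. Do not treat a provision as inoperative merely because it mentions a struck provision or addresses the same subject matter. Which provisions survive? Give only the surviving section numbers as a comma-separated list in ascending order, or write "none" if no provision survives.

§1 is struck. §4 operates only by reference to §1, so it falls with §1. §6 declares §1 and §3 mutually dependent; since one of them has fallen, all of them are of no effect. That brings down §3 as well. §5 in turn depends solely on a provision now struck and likewise falls. The remainder continues in force under §6. §2 and §6 remain in effect.

2, 6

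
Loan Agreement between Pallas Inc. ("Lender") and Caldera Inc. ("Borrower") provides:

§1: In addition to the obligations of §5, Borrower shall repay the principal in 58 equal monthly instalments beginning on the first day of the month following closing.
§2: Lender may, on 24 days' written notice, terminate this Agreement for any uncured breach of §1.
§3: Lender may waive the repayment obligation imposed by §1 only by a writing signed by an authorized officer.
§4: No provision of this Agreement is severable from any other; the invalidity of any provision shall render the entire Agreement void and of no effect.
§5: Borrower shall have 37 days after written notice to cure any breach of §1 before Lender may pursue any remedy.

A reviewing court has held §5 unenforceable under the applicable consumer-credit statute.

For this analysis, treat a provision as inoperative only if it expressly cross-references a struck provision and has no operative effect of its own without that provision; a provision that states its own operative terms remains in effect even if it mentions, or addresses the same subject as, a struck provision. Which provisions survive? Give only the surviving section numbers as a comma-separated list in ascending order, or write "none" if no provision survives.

none

§5 is struck. Nothing else in the Agreement is defined by reference to §5. §4 provides that the Agreement is not severable, so the invalidity of any one provision voids the entire Agreement. No provision of the Agreement survives.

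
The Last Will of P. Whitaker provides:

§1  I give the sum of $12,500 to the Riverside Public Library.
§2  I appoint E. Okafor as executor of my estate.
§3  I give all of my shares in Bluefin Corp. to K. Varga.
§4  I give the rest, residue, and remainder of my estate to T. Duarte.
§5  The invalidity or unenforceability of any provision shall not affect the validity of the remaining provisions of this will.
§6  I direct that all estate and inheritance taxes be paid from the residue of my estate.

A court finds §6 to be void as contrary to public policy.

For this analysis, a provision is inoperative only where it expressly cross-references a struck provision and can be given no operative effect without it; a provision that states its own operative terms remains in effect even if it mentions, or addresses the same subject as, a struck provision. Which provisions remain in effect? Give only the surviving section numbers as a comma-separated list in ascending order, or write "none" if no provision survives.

§6 is struck. No other provision's operative terms depend on §6. §5 is a severability clause and preserves every provision that can still be given independent effect. The provisions still in force are §1, §2, §3, §4, and §5.

1, 2, 3, 4, 5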